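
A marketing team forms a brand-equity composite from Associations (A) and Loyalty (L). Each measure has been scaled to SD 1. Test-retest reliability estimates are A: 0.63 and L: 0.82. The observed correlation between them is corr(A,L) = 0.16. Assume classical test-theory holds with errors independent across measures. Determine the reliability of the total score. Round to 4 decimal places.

Var(A+L) = 2 + 2·[0.16] = 2 + 0.32 = 2.32.
With uncorrelated errors the cross-covariances are all true-score covariance, so they carry over unchanged; only the diagonal terms shrink to ρᵢσᵢ².
True-score variance = [0.63 + 0.82] + 0.32 = 1.45 + 0.32 = 1.77.
Reliability = 1.77 / 2.32 = 0.7629.

0.7629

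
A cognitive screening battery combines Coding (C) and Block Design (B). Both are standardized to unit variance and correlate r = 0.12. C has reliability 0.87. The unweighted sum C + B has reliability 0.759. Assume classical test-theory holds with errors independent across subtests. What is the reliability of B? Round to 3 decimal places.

0.590

Var(C+B) = 2 + 2·0.12 = 2.240.
True-score variance = ρ_C + ρ_B + 2·0.12, so 0.759 = (0.87 + ρ_B + 0.24) / 2.240.
ρ_B = 0.759·2.240 − 0.87 − 0.24 = 0.590.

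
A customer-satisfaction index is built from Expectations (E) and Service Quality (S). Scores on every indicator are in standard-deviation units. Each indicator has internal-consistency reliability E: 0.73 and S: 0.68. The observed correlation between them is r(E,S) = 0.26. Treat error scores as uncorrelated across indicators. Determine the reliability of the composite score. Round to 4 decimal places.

Var(E+S) = 2 + 2·[0.26] = 2 + 0.52 = 2.52.
With uncorrelated errors the cross-covariances are all true-score covariance, so they carry over unchanged; only the diagonal terms shrink to ρᵢσᵢ².
True-score variance = [0.73 + 0.68] + 0.52 = 1.41 + 0.52 = 1.93.
Reliability = 1.93 / 2.52 = 0.7659.

0.7659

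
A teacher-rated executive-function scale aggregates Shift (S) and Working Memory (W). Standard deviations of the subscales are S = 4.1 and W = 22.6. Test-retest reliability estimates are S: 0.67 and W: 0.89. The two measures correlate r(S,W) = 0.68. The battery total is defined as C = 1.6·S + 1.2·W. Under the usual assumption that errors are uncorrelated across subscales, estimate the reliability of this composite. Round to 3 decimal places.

0.907

Var(C) = 1.6²·4.1² + 1.2²·22.6² + 2·[1.92·4.1·22.6·0.68] = 778.528 + 241.954 = 1020.48.
Because errors are independent across components, Cov(Tᵢ,Tⱼ) = Cov(Xᵢ,Xⱼ); the off-diagonal part of the true-score variance is the same as above.
True-score variance = [1.6²·4.1²·0.67 + 1.2²·22.6²·0.89] + 241.954 = 683.423 + 241.954 = 925.376.
Reliability = 925.376 / 1020.48 = 0.907.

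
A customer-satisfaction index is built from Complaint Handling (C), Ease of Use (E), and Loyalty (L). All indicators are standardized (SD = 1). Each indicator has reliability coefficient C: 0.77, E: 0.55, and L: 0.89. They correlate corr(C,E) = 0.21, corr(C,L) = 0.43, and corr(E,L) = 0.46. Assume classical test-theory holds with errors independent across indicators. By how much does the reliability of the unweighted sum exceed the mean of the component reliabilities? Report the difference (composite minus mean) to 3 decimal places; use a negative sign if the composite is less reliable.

Var(sum) = 3 + 2.2 = 5.2; true-score variance = 2.21 + 2.2 = 4.41; composite reliability = 0.8481.
Mean component reliability = 0.7367.
Difference = 0.8481 − 0.7367 = 0.111.

0.111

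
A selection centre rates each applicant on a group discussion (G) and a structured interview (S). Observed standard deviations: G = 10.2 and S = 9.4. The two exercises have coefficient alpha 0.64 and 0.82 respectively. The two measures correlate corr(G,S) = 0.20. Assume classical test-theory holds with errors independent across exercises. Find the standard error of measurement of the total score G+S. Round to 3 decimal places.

Var(total) = 192.4 + 38.352 = 230.752.
True-score variance = 139.041 + 38.352 = 177.393, so reliability = 0.7688.
Error variance = 230.752 − 177.393 = 53.3592; SEM = √53.3592 = 7.305.

7.305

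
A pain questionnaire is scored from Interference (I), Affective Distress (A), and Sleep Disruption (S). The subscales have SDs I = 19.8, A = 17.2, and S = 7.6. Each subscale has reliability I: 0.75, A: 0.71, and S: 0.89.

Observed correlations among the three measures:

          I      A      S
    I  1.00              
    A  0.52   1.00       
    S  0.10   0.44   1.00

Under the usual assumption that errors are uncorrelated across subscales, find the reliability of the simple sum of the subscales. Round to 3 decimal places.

0.847

Var(I+A+S) = 19.8² + 17.2² + 7.6² + 2·[19.8·17.2·0.52 + 19.8·7.6·0.10 + 17.2·7.6·0.44] = 745.64 + 499.312 = 1244.95.
Under uncorrelated errors the observed covariances equal the true-score covariances, so only the own-variance terms attenuate.
True-score variance = [19.8²·0.75 + 17.2²·0.71 + 7.6²·0.89] + 499.312 = 555.483 + 499.312 = 1054.79.
Reliability = 1054.79 / 1244.95 = 0.847.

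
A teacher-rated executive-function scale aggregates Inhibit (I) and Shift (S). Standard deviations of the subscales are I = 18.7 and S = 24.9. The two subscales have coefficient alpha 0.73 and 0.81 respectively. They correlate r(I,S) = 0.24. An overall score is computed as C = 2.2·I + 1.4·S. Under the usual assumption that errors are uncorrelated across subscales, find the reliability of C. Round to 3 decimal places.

Var(C) = 2.2²·18.7² + 1.4²·24.9² + 2·[3.08·18.7·24.9·0.24] = 2907.72 + 688.387 = 3596.11.
Under uncorrelated errors the observed covariances equal the true-score covariances, so only the own-variance terms attenuate.
True-score variance = [2.2²·18.7²·0.73 + 1.4²·24.9²·0.81] + 688.387 = 2219.85 + 688.387 = 2908.24.
Reliability = 2908.24 / 3596.11 = 0.809.

0.809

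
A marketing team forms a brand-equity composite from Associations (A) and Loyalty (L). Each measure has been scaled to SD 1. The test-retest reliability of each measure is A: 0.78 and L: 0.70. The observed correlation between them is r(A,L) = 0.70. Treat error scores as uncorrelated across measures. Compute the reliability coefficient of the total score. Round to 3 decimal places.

Var(A+L) = 2 + 2·[0.70] = 2 + 1.4 = 3.4.
With uncorrelated errors the cross-covariances are all true-score covariance, so they carry over unchanged; only the diagonal terms shrink to ρᵢσᵢ².
True-score variance = [0.78 + 0.70] + 1.4 = 1.48 + 1.4 = 2.88.
Reliability = 2.88 / 3.4 = 0.847.

0.847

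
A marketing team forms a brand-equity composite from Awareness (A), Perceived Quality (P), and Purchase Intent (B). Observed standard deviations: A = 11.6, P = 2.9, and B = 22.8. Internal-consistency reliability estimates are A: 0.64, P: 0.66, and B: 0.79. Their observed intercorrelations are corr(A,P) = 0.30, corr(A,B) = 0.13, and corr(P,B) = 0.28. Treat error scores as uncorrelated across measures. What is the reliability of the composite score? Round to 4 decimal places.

0.7966

Var(A+P+B) = 11.6² + 2.9² + 22.8² + 2·[11.6·2.9·0.30 + 11.6·22.8·0.13 + 2.9·22.8·0.28] = 662.81 + 125.976 = 788.786.
Because errors are independent across components, Cov(Tᵢ,Tⱼ) = Cov(Xᵢ,Xⱼ); the off-diagonal part of the true-score variance is the same as above.
True-score variance = [11.6²·0.64 + 2.9²·0.66 + 22.8²·0.79] + 125.976 = 502.343 + 125.976 = 628.319.
Reliability = 628.319 / 788.786 = 0.7966.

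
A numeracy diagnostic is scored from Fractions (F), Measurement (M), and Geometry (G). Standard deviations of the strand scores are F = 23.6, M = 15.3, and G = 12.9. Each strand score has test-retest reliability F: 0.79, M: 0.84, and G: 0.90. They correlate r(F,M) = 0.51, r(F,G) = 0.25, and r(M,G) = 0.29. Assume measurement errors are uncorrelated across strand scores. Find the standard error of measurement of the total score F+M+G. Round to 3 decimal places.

Var(total) = 957.46 + 634.996 = 1592.46.
True-score variance = 786.403 + 634.996 = 1421.4, so reliability = 0.8926.
Error variance = 1592.46 − 1421.4 = 171.057; SEM = √171.057 = 13.079.

13.079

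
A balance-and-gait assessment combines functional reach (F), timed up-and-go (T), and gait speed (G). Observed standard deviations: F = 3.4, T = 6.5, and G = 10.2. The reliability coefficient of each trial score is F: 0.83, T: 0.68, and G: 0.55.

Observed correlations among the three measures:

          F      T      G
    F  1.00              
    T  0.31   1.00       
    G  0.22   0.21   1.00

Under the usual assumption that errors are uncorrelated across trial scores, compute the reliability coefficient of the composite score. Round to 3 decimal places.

Var(F+T+G) = 3.4² + 6.5² + 10.2² + 2·[3.4·6.5·0.31 + 3.4·10.2·0.22 + 6.5·10.2·0.21] = 157.85 + 56.8072 = 214.657.
Because errors are independent across components, Cov(Tᵢ,Tⱼ) = Cov(Xᵢ,Xⱼ); the off-diagonal part of the true-score variance is the same as above.
True-score variance = [3.4²·0.83 + 6.5²·0.68 + 10.2²·0.55] + 56.8072 = 95.5468 + 56.8072 = 152.354.
Reliability = 152.354 / 214.657 = 0.710.

0.710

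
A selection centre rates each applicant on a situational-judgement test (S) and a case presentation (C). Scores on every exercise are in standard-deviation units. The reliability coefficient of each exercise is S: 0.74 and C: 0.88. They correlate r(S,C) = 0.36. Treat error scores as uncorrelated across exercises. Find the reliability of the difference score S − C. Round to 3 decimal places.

0.703

Var(S−C) = 1 + 1 − 2·0.36 = 2 − 0.72 = 1.28.
Under uncorrelated errors the observed covariances equal the true-score covariances, so only the own-variance terms attenuate.
True-score variance = [0.74 + 0.88] − 0.72 = 1.62 − 0.72 = 0.9.
Reliability = 0.9 / 1.28 = 0.703.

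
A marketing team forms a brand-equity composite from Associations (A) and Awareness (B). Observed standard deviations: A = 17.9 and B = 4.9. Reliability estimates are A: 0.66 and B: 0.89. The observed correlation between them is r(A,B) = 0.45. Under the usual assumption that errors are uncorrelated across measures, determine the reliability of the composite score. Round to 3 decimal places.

0.736

Var(A+B) = 17.9² + 4.9² + 2·[17.9·4.9·0.45] = 344.42 + 78.939 = 423.359.
Because errors are independent across components, Cov(Tᵢ,Tⱼ) = Cov(Xᵢ,Xⱼ); the off-diagonal part of the true-score variance is the same as above.
True-score variance = [17.9²·0.66 + 4.9²·0.89] + 78.939 = 232.839 + 78.939 = 311.779.
Reliability = 311.779 / 423.359 = 0.736.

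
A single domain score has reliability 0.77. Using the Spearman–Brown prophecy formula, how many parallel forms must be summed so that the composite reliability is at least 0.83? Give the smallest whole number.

2

k ≥ ρ*(1−ρ₁)/(ρ₁(1−ρ*)) = 0.83·0.23 / (0.77·0.17) = 1.458.
Smallest integer k = 2.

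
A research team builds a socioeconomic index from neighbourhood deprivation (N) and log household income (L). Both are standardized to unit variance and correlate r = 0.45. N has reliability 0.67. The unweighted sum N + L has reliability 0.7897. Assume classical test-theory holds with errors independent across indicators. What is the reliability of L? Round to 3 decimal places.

Var(N+L) = 2 + 2·0.45 = 2.900.
True-score variance = ρ_N + ρ_L + 2·0.45, so 0.7897 = (0.67 + ρ_L + 0.90) / 2.900.
ρ_L = 0.7897·2.900 − 0.67 − 0.90 = 0.720.

0.720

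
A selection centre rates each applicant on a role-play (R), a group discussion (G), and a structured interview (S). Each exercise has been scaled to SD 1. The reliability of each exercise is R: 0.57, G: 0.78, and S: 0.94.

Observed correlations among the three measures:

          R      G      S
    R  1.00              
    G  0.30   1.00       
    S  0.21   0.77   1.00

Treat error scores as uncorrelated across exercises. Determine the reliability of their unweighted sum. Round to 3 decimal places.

Var(R+G+S) = 3 + 2·[0.30 + 0.21 + 0.77] = 3 + 2.56 = 5.56.
Because errors are independent across components, Cov(Tᵢ,Tⱼ) = Cov(Xᵢ,Xⱼ); the off-diagonal part of the true-score variance is the same as above.
True-score variance = [0.57 + 0.78 + 0.94] + 2.56 = 2.29 + 2.56 = 4.85.
Reliability = 4.85 / 5.56 = 0.872.

0.872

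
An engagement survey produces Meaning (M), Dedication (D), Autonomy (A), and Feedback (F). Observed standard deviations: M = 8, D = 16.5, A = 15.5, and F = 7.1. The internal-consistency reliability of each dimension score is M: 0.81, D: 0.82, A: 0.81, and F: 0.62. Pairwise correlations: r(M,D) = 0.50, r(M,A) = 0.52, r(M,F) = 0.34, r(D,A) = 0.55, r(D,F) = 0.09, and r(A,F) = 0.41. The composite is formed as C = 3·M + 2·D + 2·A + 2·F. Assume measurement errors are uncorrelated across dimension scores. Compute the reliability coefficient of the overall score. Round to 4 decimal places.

Var(C) = 3²·8² + 2²·16.5² + 2²·15.5² + 2²·7.1² + 2·[6·8·16.5·0.50 + 6·8·15.5·0.52 + 6·8·7.1·0.34 + 4·16.5·15.5·0.55 + 4·16.5·7.1·0.09 + 4·15.5·7.1·0.41] = 2827.64 + 3368.12 = 6195.76.
Under uncorrelated errors the observed covariances equal the true-score covariances, so only the own-variance terms attenuate.
True-score variance = [3²·8²·0.81 + 2²·16.5²·0.82 + 2²·15.5²·0.81 + 2²·7.1²·0.62] + 3368.12 = 2262.97 + 3368.12 = 5631.08.
Reliability = 5631.08 / 6195.76 = 0.9089.

0.9089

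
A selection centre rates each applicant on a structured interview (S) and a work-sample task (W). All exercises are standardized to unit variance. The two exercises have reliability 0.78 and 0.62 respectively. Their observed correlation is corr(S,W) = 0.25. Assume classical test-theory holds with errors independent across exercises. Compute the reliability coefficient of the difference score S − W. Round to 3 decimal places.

0.600

Var(S−W) = 1 + 1 − 2·0.25 = 2 − 0.5 = 1.5.
With uncorrelated errors the cross-covariances are all true-score covariance, so they carry over unchanged; only the diagonal terms shrink to ρᵢσᵢ².
True-score variance = [0.78 + 0.62] − 0.5 = 1.4 − 0.5 = 0.9.
Reliability = 0.9 / 1.5 = 0.600.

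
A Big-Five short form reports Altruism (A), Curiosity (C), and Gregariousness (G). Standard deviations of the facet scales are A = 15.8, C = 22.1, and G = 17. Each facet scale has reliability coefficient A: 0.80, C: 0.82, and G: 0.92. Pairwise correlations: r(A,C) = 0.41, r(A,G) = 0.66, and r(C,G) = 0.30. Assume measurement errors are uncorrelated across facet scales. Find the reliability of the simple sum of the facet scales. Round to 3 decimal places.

0.915

Var(A+C+G) = 15.8² + 22.1² + 17² + 2·[15.8·22.1·0.41 + 15.8·17·0.66 + 22.1·17·0.30] = 1027.05 + 866.3 = 1893.35.
Because errors are independent across components, Cov(Tᵢ,Tⱼ) = Cov(Xᵢ,Xⱼ); the off-diagonal part of the true-score variance is the same as above.
True-score variance = [15.8²·0.80 + 22.1²·0.82 + 17²·0.92] + 866.3 = 866.088 + 866.3 = 1732.39.
Reliability = 1732.39 / 1893.35 = 0.915.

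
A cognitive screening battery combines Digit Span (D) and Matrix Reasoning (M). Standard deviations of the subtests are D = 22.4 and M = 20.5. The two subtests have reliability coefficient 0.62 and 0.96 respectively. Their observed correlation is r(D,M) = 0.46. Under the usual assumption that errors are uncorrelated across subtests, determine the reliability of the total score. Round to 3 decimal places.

Var(D+M) = 22.4² + 20.5² + 2·[22.4·20.5·0.46] = 922.01 + 422.464 = 1344.47.
With uncorrelated errors the cross-covariances are all true-score covariance, so they carry over unchanged; only the diagonal terms shrink to ρᵢσᵢ².
True-score variance = [22.4²·0.62 + 20.5²·0.96] + 422.464 = 714.531 + 422.464 = 1137.
Reliability = 1137 / 1344.47 = 0.846.

0.846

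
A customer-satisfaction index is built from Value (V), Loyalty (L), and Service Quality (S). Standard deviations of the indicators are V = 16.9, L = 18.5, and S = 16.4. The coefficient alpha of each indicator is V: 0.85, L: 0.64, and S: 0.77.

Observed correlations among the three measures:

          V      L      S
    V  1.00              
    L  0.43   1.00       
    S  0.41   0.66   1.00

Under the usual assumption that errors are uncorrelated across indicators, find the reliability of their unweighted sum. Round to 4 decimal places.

0.8729

Var(V+L+S) = 16.9² + 18.5² + 16.4² + 2·[16.9·18.5·0.43 + 16.9·16.4·0.41 + 18.5·16.4·0.66] = 896.82 + 896.638 = 1793.46.
Under uncorrelated errors the observed covariances equal the true-score covariances, so only the own-variance terms attenuate.
True-score variance = [16.9²·0.85 + 18.5²·0.64 + 16.4²·0.77] + 896.638 = 668.908 + 896.638 = 1565.55.
Reliability = 1565.55 / 1793.46 = 0.8729.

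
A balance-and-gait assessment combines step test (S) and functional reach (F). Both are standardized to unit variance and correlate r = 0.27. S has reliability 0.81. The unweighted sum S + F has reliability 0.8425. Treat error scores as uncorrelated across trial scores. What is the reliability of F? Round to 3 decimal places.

Var(S+F) = 2 + 2·0.27 = 2.540.
True-score variance = ρ_S + ρ_F + 2·0.27, so 0.8425 = (0.81 + ρ_F + 0.54) / 2.540.
ρ_F = 0.8425·2.540 − 0.81 − 0.54 = 0.790.

0.790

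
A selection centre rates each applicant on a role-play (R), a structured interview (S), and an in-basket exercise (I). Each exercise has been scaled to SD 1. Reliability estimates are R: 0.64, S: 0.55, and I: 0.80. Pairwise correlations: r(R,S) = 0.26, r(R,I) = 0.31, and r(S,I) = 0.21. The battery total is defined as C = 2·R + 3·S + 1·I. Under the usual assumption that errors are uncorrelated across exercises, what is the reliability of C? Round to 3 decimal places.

Var(C) = 2² + 3² + 1 + 2·[6·0.26 + 2·0.31 + 3·0.21] = 14 + 5.62 = 19.62.
Because errors are independent across components, Cov(Tᵢ,Tⱼ) = Cov(Xᵢ,Xⱼ); the off-diagonal part of the true-score variance is the same as above.
True-score variance = [2²·0.64 + 3²·0.55 + 0.80] + 5.62 = 8.31 + 5.62 = 13.93.
Reliability = 13.93 / 19.62 = 0.710.

0.710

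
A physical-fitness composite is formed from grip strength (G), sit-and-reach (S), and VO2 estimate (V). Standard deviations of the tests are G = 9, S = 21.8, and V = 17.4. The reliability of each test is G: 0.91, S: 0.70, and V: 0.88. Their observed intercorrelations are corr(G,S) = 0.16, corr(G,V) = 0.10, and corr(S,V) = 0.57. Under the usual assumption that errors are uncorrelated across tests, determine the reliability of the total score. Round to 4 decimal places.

Var(G+S+V) = 9² + 21.8² + 17.4² + 2·[9·21.8·0.16 + 9·17.4·0.10 + 21.8·17.4·0.57] = 859 + 526.529 = 1385.53.
Under uncorrelated errors the observed covariances equal the true-score covariances, so only the own-variance terms attenuate.
True-score variance = [9²·0.91 + 21.8²·0.70 + 17.4²·0.88] + 526.529 = 672.807 + 526.529 = 1199.34.
Reliability = 1199.34 / 1385.53 = 0.8656.

0.8656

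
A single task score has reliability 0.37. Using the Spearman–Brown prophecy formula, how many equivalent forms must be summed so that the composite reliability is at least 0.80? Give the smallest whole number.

k ≥ ρ*(1−ρ₁)/(ρ₁(1−ρ*)) = 0.80·0.63 / (0.37·0.20) = 6.811.
Smallest integer k = 7.

7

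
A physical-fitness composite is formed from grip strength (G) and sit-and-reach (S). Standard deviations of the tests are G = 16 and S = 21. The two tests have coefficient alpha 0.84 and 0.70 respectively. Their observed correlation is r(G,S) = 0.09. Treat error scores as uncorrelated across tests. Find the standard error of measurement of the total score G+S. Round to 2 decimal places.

Var(total) = 697 + 60.48 = 757.48.
True-score variance = 523.74 + 60.48 = 584.22, so reliability = 0.7713.
Error variance = 757.48 − 584.22 = 173.26; SEM = √173.26 = 13.16.

13.16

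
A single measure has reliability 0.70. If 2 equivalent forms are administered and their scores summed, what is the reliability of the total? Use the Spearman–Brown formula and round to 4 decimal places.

ρ_k = kρ / (1 + (k−1)ρ) = 2·0.70 / (1 + 1·0.70) = 1.400 / 1.700 = 0.8235.

0.8235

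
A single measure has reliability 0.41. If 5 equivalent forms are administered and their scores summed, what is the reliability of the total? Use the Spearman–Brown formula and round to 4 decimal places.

0.7765

ρ_k = kρ / (1 + (k−1)ρ) = 5·0.41 / (1 + 4·0.41) = 2.050 / 2.640 = 0.7765.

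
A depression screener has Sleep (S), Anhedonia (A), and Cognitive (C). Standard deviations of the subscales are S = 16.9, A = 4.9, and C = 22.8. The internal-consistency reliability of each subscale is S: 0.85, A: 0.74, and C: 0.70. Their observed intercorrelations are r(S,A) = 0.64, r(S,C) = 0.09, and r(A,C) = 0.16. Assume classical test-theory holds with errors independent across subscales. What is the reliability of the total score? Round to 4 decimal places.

Var(S+A+C) = 16.9² + 4.9² + 22.8² + 2·[16.9·4.9·0.64 + 16.9·22.8·0.09 + 4.9·22.8·0.16] = 829.46 + 211.105 = 1040.56.
Under uncorrelated errors the observed covariances equal the true-score covariances, so only the own-variance terms attenuate.
True-score variance = [16.9²·0.85 + 4.9²·0.74 + 22.8²·0.70] + 211.105 = 624.424 + 211.105 = 835.529.
Reliability = 835.529 / 1040.56 = 0.8030.

0.8030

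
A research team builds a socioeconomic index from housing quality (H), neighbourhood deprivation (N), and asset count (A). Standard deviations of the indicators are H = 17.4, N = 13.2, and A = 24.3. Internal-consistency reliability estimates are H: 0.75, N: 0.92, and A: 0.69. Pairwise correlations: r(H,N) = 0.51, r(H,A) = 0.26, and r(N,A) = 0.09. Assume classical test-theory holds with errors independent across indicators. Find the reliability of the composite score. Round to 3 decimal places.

Var(H+N+A) = 17.4² + 13.2² + 24.3² + 2·[17.4·13.2·0.51 + 17.4·24.3·0.26 + 13.2·24.3·0.09] = 1067.49 + 511.877 = 1579.37.
With uncorrelated errors the cross-covariances are all true-score covariance, so they carry over unchanged; only the diagonal terms shrink to ρᵢσᵢ².
True-score variance = [17.4²·0.75 + 13.2²·0.92 + 24.3²·0.69] + 511.877 = 794.809 + 511.877 = 1306.69.
Reliability = 1306.69 / 1579.37 = 0.827.

0.827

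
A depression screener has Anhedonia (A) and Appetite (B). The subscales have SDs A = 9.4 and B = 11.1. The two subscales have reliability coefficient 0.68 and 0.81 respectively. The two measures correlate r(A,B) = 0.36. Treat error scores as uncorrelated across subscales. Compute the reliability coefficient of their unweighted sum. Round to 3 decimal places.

0.820

Var(A+B) = 9.4² + 11.1² + 2·[9.4·11.1·0.36] = 211.57 + 75.1248 = 286.695.
Because errors are independent across components, Cov(Tᵢ,Tⱼ) = Cov(Xᵢ,Xⱼ); the off-diagonal part of the true-score variance is the same as above.
True-score variance = [9.4²·0.68 + 11.1²·0.81] + 75.1248 = 159.885 + 75.1248 = 235.01.
Reliability = 235.01 / 286.695 = 0.820.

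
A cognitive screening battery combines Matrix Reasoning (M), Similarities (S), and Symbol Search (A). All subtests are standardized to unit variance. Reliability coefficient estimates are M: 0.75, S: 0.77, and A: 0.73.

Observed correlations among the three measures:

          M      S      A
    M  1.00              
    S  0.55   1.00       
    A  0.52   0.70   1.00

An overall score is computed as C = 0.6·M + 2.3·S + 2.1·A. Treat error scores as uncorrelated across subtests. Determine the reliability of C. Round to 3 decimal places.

Var(C) = 0.6² + 2.3² + 2.1² + 2·[1.38·0.55 + 1.26·0.52 + 4.83·0.70] = 10.06 + 9.5904 = 19.6504.
Because errors are independent across components, Cov(Tᵢ,Tⱼ) = Cov(Xᵢ,Xⱼ); the off-diagonal part of the true-score variance is the same as above.
True-score variance = [0.6²·0.75 + 2.3²·0.77 + 2.1²·0.73] + 9.5904 = 7.5626 + 9.5904 = 17.153.
Reliability = 17.153 / 19.6504 = 0.873.

0.873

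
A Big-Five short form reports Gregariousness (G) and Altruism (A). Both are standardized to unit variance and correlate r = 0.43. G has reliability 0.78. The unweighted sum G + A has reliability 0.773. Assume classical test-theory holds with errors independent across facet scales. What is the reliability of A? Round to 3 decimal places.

Var(G+A) = 2 + 2·0.43 = 2.860.
True-score variance = ρ_G + ρ_A + 2·0.43, so 0.773 = (0.78 + ρ_A + 0.86) / 2.860.
ρ_A = 0.773·2.860 − 0.78 − 0.86 = 0.571.

0.571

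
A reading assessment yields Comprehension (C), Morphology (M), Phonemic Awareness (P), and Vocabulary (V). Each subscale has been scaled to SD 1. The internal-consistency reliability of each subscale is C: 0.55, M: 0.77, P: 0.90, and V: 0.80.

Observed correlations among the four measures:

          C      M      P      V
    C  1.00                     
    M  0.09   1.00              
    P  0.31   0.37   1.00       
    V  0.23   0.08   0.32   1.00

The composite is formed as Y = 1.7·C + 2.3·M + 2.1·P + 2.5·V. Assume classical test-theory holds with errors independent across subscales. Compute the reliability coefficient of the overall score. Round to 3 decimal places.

0.867

Var(Y) = 1.7² + 2.3² + 2.1² + 2.5² + 2·[3.91·0.09 + 3.57·0.31 + 4.25·0.23 + 4.83·0.37 + 5.75·0.08 + 5.25·0.32] = 18.84 + 12.7264 = 31.5664.
Under uncorrelated errors the observed covariances equal the true-score covariances, so only the own-variance terms attenuate.
True-score variance = [1.7²·0.55 + 2.3²·0.77 + 2.1²·0.90 + 2.5²·0.80] + 12.7264 = 14.6318 + 12.7264 = 27.3582.
Reliability = 27.3582 / 31.5664 = 0.867.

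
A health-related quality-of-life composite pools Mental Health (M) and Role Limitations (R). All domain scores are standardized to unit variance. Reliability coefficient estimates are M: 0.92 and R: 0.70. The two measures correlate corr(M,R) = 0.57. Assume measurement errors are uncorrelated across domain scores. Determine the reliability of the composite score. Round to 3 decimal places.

Var(M+R) = 2 + 2·[0.57] = 2 + 1.14 = 3.14.
Under uncorrelated errors the observed covariances equal the true-score covariances, so only the own-variance terms attenuate.
True-score variance = [0.92 + 0.70] + 1.14 = 1.62 + 1.14 = 2.76.
Reliability = 2.76 / 3.14 = 0.879.

0.879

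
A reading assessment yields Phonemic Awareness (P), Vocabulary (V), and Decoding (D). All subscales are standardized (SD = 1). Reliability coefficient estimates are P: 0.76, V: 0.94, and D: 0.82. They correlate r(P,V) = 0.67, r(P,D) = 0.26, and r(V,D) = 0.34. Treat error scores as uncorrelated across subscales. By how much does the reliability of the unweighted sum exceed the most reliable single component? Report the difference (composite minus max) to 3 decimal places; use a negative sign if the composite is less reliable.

Var(sum) = 3 + 2.54 = 5.54; true-score variance = 2.52 + 2.54 = 5.06; composite reliability = 0.9134.
Max component reliability = 0.9400.
Difference = 0.9134 − 0.9400 = -0.027.

-0.027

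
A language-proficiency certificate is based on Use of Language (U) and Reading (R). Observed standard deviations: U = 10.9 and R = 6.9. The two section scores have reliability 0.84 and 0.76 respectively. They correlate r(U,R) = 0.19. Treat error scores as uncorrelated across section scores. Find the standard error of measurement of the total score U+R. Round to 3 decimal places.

5.517

Var(total) = 166.42 + 28.5798 = 195.
True-score variance = 135.984 + 28.5798 = 164.564, so reliability = 0.8439.
Error variance = 195 − 164.564 = 30.436; SEM = √30.436 = 5.517.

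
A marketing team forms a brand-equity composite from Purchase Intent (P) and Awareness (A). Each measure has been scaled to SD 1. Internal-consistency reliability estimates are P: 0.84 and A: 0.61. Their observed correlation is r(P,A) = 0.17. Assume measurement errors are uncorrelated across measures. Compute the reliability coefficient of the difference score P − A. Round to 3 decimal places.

Var(P−A) = 1 + 1 − 2·0.17 = 2 − 0.34 = 1.66.
Because errors are independent across components, Cov(Tᵢ,Tⱼ) = Cov(Xᵢ,Xⱼ); the off-diagonal part of the true-score variance is the same as above.
True-score variance = [0.84 + 0.61] − 0.34 = 1.45 − 0.34 = 1.11.
Reliability = 1.11 / 1.66 = 0.669.

0.669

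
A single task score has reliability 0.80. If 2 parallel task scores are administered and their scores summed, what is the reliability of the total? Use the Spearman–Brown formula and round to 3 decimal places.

0.889

ρ_k = kρ / (1 + (k−1)ρ) = 2·0.80 / (1 + 1·0.80) = 1.600 / 1.800 = 0.889.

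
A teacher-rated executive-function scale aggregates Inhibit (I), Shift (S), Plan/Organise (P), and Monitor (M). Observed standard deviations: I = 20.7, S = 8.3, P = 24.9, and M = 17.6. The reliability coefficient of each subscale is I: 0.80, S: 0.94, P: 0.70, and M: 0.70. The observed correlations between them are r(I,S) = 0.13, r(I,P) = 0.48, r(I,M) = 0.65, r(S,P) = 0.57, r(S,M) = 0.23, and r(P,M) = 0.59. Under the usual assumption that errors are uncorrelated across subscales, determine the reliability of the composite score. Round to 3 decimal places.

0.887

Var(I+S+P+M) = 20.7² + 8.3² + 24.9² + 17.6² + 2·[20.7·8.3·0.13 + 20.7·24.9·0.48 + 20.7·17.6·0.65 + 8.3·24.9·0.57 + 8.3·17.6·0.23 + 24.9·17.6·0.59] = 1427.15 + 1833.02 = 3260.17.
Under uncorrelated errors the observed covariances equal the true-score covariances, so only the own-variance terms attenuate.
True-score variance = [20.7²·0.80 + 8.3²·0.94 + 24.9²·0.70 + 17.6²·0.70] + 1833.02 = 1058.39 + 1833.02 = 2891.41.
Reliability = 2891.41 / 3260.17 = 0.887.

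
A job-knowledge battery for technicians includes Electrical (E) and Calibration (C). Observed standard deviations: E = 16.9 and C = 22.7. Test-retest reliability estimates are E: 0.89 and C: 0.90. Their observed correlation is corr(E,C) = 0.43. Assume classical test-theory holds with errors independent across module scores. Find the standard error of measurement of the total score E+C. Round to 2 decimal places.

9.11

Var(total) = 800.9 + 329.922 = 1130.82.
True-score variance = 717.954 + 329.922 = 1047.88, so reliability = 0.9266.
Error variance = 1130.82 − 1047.88 = 82.9461; SEM = √82.9461 = 9.11.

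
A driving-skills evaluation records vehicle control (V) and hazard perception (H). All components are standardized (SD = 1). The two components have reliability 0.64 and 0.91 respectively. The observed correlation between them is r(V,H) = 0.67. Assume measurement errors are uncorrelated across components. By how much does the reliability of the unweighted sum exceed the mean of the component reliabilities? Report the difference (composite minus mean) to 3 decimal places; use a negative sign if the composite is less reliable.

0.090

Var(sum) = 2 + 1.34 = 3.34; true-score variance = 1.55 + 1.34 = 2.89; composite reliability = 0.8653.
Mean component reliability = 0.7750.
Difference = 0.8653 − 0.7750 = 0.090.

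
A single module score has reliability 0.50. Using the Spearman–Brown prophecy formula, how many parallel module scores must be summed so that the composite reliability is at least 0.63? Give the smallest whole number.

2

k ≥ ρ*(1−ρ₁)/(ρ₁(1−ρ*)) = 0.63·0.50 / (0.50·0.37) = 1.703.
Smallest integer k = 2.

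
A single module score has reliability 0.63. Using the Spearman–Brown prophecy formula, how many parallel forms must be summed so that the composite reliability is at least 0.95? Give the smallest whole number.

k ≥ ρ*(1−ρ₁)/(ρ₁(1−ρ*)) = 0.95·0.37 / (0.63·0.05) = 11.159.
Smallest integer k = 12.

12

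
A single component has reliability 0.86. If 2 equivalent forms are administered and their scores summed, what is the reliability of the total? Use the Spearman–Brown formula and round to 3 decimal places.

ρ_k = kρ / (1 + (k−1)ρ) = 2·0.86 / (1 + 1·0.86) = 1.720 / 1.860 = 0.925.

0.925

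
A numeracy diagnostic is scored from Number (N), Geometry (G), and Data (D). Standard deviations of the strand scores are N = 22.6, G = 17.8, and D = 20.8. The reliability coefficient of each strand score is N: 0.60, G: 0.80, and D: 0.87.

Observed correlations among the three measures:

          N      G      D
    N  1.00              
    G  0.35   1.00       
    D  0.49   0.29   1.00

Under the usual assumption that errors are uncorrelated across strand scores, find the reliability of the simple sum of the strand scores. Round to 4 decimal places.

0.8539

Var(N+G+D) = 22.6² + 17.8² + 20.8² + 2·[22.6·17.8·0.35 + 22.6·20.8·0.49 + 17.8·20.8·0.29] = 1260.24 + 957.014 = 2217.25.
Under uncorrelated errors the observed covariances equal the true-score covariances, so only the own-variance terms attenuate.
True-score variance = [22.6²·0.60 + 17.8²·0.80 + 20.8²·0.87] + 957.014 = 936.325 + 957.014 = 1893.34.
Reliability = 1893.34 / 2217.25 = 0.8539.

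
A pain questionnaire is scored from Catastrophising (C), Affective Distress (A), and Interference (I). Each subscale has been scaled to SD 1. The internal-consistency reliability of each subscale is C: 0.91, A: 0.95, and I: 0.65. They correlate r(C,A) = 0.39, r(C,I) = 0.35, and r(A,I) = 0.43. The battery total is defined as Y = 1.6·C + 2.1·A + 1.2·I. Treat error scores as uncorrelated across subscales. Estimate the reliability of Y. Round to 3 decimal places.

0.934

Var(Y) = 1.6² + 2.1² + 1.2² + 2·[3.36·0.39 + 1.92·0.35 + 2.52·0.43] = 8.41 + 6.132 = 14.542.
Under uncorrelated errors the observed covariances equal the true-score covariances, so only the own-variance terms attenuate.
True-score variance = [1.6²·0.91 + 2.1²·0.95 + 1.2²·0.65] + 6.132 = 7.4551 + 6.132 = 13.5871.
Reliability = 13.5871 / 14.542 = 0.934.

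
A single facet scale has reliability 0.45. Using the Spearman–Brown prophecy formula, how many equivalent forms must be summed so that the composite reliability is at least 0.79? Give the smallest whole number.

k ≥ ρ*(1−ρ₁)/(ρ₁(1−ρ*)) = 0.79·0.55 / (0.45·0.21) = 4.598.
Smallest integer k = 5.

5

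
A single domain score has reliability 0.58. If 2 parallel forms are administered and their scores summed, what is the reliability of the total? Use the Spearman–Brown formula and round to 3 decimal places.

ρ_k = kρ / (1 + (k−1)ρ) = 2·0.58 / (1 + 1·0.58) = 1.160 / 1.580 = 0.734.

0.734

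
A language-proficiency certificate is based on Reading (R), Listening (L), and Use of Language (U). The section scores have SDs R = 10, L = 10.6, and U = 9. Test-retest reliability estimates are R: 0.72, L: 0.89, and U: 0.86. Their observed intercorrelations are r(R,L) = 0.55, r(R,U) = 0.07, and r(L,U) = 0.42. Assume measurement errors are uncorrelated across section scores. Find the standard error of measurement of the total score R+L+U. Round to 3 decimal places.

Var(total) = 293.36 + 209.336 = 502.696.
True-score variance = 241.66 + 209.336 = 450.996, so reliability = 0.8972.
Error variance = 502.696 − 450.996 = 51.6996; SEM = √51.6996 = 7.190.

7.190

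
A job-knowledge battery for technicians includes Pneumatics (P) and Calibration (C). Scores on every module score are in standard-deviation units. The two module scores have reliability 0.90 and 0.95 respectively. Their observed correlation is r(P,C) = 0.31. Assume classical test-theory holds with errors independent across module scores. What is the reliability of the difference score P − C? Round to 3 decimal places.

Var(P−C) = 1 + 1 − 2·0.31 = 2 − 0.62 = 1.38.
Because errors are independent across components, Cov(Tᵢ,Tⱼ) = Cov(Xᵢ,Xⱼ); the off-diagonal part of the true-score variance is the same as above.
True-score variance = [0.90 + 0.95] − 0.62 = 1.85 − 0.62 = 1.23.
Reliability = 1.23 / 1.38 = 0.891.

0.891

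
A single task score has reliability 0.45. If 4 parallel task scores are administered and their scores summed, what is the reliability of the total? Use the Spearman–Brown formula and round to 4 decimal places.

ρ_k = kρ / (1 + (k−1)ρ) = 4·0.45 / (1 + 3·0.45) = 1.800 / 2.350 = 0.7660.

0.7660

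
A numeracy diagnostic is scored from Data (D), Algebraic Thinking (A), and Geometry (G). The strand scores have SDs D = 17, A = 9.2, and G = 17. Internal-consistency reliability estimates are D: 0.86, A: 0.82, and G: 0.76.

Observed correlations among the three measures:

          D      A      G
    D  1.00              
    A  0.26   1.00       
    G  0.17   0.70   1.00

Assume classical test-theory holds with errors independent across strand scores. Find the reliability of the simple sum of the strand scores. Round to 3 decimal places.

0.882

Var(D+A+G) = 17² + 9.2² + 17² + 2·[17·9.2·0.26 + 17·17·0.17 + 9.2·17·0.70] = 662.64 + 398.548 = 1061.19.
Because errors are independent across components, Cov(Tᵢ,Tⱼ) = Cov(Xᵢ,Xⱼ); the off-diagonal part of the true-score variance is the same as above.
True-score variance = [17²·0.86 + 9.2²·0.82 + 17²·0.76] + 398.548 = 537.585 + 398.548 = 936.133.
Reliability = 936.133 / 1061.19 = 0.882.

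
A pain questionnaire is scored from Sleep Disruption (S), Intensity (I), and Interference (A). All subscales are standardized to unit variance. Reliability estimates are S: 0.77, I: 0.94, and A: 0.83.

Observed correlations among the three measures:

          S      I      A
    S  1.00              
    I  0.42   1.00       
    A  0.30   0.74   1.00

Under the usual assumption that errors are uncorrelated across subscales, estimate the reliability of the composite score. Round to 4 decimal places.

0.9223

Var(S+I+A) = 3 + 2·[0.42 + 0.30 + 0.74] = 3 + 2.92 = 5.92.
Because errors are independent across components, Cov(Tᵢ,Tⱼ) = Cov(Xᵢ,Xⱼ); the off-diagonal part of the true-score variance is the same as above.
True-score variance = [0.77 + 0.94 + 0.83] + 2.92 = 2.54 + 2.92 = 5.46.
Reliability = 5.46 / 5.92 = 0.9223.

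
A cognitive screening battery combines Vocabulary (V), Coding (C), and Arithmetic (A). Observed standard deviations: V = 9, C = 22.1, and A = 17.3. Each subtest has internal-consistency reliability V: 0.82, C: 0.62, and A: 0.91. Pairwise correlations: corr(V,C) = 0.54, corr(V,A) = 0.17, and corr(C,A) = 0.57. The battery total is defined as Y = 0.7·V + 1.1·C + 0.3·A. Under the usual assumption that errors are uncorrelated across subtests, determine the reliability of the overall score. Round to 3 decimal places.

0.761

Var(Y) = 0.7²·9² + 1.1²·22.1² + 0.3²·17.3² + 2·[0.77·9·22.1·0.54 + 0.21·9·17.3·0.17 + 0.33·22.1·17.3·0.57] = 657.602 + 320.355 = 977.957.
With uncorrelated errors the cross-covariances are all true-score covariance, so they carry over unchanged; only the diagonal terms shrink to ρᵢσᵢ².
True-score variance = [0.7²·9²·0.82 + 1.1²·22.1²·0.62 + 0.3²·17.3²·0.91] + 320.355 = 423.463 + 320.355 = 743.818.
Reliability = 743.818 / 977.957 = 0.761.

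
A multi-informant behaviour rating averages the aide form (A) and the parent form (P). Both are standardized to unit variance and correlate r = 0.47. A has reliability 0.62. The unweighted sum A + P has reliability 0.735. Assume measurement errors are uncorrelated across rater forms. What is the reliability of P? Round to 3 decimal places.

Var(A+P) = 2 + 2·0.47 = 2.940.
True-score variance = ρ_A + ρ_P + 2·0.47, so 0.735 = (0.62 + ρ_P + 0.94) / 2.940.
ρ_P = 0.735·2.940 − 0.62 − 0.94 = 0.601.

0.601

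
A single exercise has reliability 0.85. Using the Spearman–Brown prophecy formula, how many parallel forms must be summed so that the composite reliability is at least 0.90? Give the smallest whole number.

k ≥ ρ*(1−ρ₁)/(ρ₁(1−ρ*)) = 0.90·0.15 / (0.85·0.10) = 1.588.
Smallest integer k = 2.

2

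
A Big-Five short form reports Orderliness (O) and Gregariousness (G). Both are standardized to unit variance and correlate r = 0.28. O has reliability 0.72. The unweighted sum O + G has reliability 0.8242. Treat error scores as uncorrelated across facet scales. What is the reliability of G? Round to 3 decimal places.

Var(O+G) = 2 + 2·0.28 = 2.560.
True-score variance = ρ_O + ρ_G + 2·0.28, so 0.8242 = (0.72 + ρ_G + 0.56) / 2.560.
ρ_G = 0.8242·2.560 − 0.72 − 0.56 = 0.830.

0.830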